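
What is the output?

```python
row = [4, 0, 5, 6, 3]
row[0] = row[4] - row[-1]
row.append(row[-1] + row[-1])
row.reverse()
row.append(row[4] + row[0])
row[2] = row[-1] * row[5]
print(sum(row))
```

20

row[0] = row[4]-row[-1] = 3-3 = 0 → [0, 0, 5, 6, 3]
append row[-1]+row[-1] = 3+3 = 6 → [0, 0, 5, 6, 3, 6]
reverse → [6, 3, 6, 5, 0, 0]
append row[4]+row[0] = 0+6 = 6 → [6, 3, 6, 5, 0, 0, 6]
row[2] = row[-1]*row[5] = 6*0 = 0 → [6, 3, 0, 5, 0, 0, 6]
sum = 20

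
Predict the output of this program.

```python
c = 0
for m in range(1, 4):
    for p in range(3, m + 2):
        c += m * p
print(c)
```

27

m=2,p=3: c = 0+6 = 6
m=3,p=3: c = 6+9 = 15
m=3,p=4: c = 15+12 = 27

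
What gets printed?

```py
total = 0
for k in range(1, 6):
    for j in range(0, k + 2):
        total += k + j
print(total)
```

140

k=1,j=0: total = 0+1 = 1
k=1,j=1: total = 1+2 = 3
k=1,j=2: total = 3+3 = 6
k=2,j=0: total = 6+2 = 8
k=2,j=1: total = 8+3 = 11
k=2,j=2: total = 11+4 = 15
k=2,j=3: total = 15+5 = 20
k=3,j=0: total = 20+3 = 23
k=3,j=1: total = 23+4 = 27
k=3,j=2: total = 27+5 = 32
k=3,j=3: total = 32+6 = 38
k=3,j=4: total = 38+7 = 45
k=4,j=0: total = 45+4 = 49
k=4,j=1: total = 49+5 = 54
k=4,j=2: total = 54+6 = 60
k=4,j=3: total = 60+7 = 67
k=4,j=4: total = 67+8 = 75
k=4,j=5: total = 75+9 = 84
k=5,j=0: total = 84+5 = 89
k=5,j=1: total = 89+6 = 95
k=5,j=2: total = 95+7 = 102
k=5,j=3: total = 102+8 = 110
k=5,j=4: total = 110+9 = 119
k=5,j=5: total = 119+10 = 129
k=5,j=6: total = 129+11 = 140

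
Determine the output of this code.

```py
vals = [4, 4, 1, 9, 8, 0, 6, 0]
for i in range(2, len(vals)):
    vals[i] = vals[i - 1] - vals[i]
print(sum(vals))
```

i=2: vals[2] = 4-1 = 3 → [4, 4, 3, 9, 8, 0, 6, 0]
i=3: vals[3] = 3-9 = -6 → [4, 4, 3, -6, 8, 0, 6, 0]
i=4: vals[4] = (-6)-8 = -14 → [4, 4, 3, -6, -14, 0, 6, 0]
i=5: vals[5] = (-14)-0 = -14 → [4, 4, 3, -6, -14, -14, 6, 0]
i=6: vals[6] = (-14)-6 = -20 → [4, 4, 3, -6, -14, -14, -20, 0]
i=7: vals[7] = (-20)-0 = -20 → [4, 4, 3, -6, -14, -14, -20, -20]
sum = -63

-63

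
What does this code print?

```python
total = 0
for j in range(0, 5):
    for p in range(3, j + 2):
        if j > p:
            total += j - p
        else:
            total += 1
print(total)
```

6

j=2,p=3: not 2>3, total = 0+1 = 1
j=3,p=3: not 3>3, total = 1+1 = 2
j=3,p=4: not 3>4, total = 2+1 = 3
j=4,p=3: 4>3, total = 3+1 = 4
j=4,p=4: not 4>4, total = 4+1 = 5
j=4,p=5: not 4>5, total = 5+1 = 6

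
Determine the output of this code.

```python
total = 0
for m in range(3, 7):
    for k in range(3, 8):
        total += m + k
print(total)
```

190

m=3,k=3: total = 0+6 = 6
m=3,k=4: total = 6+7 = 13
m=3,k=5: total = 13+8 = 21
m=3,k=6: total = 21+9 = 30
m=3,k=7: total = 30+10 = 40
m=4,k=3: total = 40+7 = 47
m=4,k=4: total = 47+8 = 55
m=4,k=5: total = 55+9 = 64
m=4,k=6: total = 64+10 = 74
m=4,k=7: total = 74+11 = 85
m=5,k=3: total = 85+8 = 93
m=5,k=4: total = 93+9 = 102
m=5,k=5: total = 102+10 = 112
m=5,k=6: total = 112+11 = 123
m=5,k=7: total = 123+12 = 135
m=6,k=3: total = 135+9 = 144
m=6,k=4: total = 144+10 = 154
m=6,k=5: total = 154+11 = 165
m=6,k=6: total = 165+12 = 177
m=6,k=7: total = 177+13 = 190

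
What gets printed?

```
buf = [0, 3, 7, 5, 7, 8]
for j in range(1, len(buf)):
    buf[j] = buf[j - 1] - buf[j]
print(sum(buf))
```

j=1: buf[1] = 0-3 = -3 → [0, -3, 7, 5, 7, 8]
j=2: buf[2] = (-3)-7 = -10 → [0, -3, -10, 5, 7, 8]
j=3: buf[3] = (-10)-5 = -15 → [0, -3, -10, -15, 7, 8]
j=4: buf[4] = (-15)-7 = -22 → [0, -3, -10, -15, -22, 8]
j=5: buf[5] = (-22)-8 = -30 → [0, -3, -10, -15, -22, -30]
sum = -80

-80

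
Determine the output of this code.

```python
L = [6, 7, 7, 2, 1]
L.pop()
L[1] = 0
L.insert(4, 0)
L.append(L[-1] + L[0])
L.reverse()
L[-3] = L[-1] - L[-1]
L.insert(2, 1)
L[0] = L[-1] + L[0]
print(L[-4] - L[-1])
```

-4

pop() removes 1 → [6, 7, 7, 2]
L[1] = 0 → [6, 0, 7, 2]
insert 0 at 4 → [6, 0, 7, 2, 0]
append L[-1]+L[0] = 0+6 = 6 → [6, 0, 7, 2, 0, 6]
reverse → [6, 0, 2, 7, 0, 6]
L[-3] = L[-1]-L[-1] = 6-6 = 0 → [6, 0, 2, 0, 0, 6]
insert 1 at 2 → [6, 0, 1, 2, 0, 0, 6]
L[0] = L[-1]+L[0] = 6+6 = 12 → [12, 0, 1, 2, 0, 0, 6]
L[-4]-L[-1] = 2-6 = -4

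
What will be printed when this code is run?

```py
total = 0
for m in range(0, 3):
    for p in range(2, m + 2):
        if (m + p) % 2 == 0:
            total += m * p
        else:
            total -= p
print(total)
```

-1

m=1,p=2: odd sum, total = 0-2 = -2
m=2,p=2: even sum, total = (-2)+4 = 2
m=2,p=3: odd sum, total = 2-3 = -1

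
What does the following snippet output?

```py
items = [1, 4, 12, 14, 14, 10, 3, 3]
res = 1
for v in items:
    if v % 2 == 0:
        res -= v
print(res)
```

v=1: not even
v=4: even, res = 1-4 = -3
v=12: even, res = (-3)-12 = -15
v=14: even, res = (-15)-14 = -29
v=14: even, res = (-29)-14 = -43
v=10: even, res = (-43)-10 = -53
v=3: not even
v=3: not even

-53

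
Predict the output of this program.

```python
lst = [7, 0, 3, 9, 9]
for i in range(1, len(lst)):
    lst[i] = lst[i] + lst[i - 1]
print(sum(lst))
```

i=1: lst[1] = 0+7 = 7 → [7, 7, 3, 9, 9]
i=2: lst[2] = 3+7 = 10 → [7, 7, 10, 9, 9]
i=3: lst[3] = 9+10 = 19 → [7, 7, 10, 19, 9]
i=4: lst[4] = 9+19 = 28 → [7, 7, 10, 19, 28]
sum = 71

71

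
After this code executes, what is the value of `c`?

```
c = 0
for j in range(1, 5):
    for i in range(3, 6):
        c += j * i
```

120

j=1,i=3: c = 0+3 = 3
j=1,i=4: c = 3+4 = 7
j=1,i=5: c = 7+5 = 12
j=2,i=3: c = 12+6 = 18
j=2,i=4: c = 18+8 = 26
j=2,i=5: c = 26+10 = 36
j=3,i=3: c = 36+9 = 45
j=3,i=4: c = 45+12 = 57
j=3,i=5: c = 57+15 = 72
j=4,i=3: c = 72+12 = 84
j=4,i=4: c = 84+16 = 100
j=4,i=5: c = 100+20 = 120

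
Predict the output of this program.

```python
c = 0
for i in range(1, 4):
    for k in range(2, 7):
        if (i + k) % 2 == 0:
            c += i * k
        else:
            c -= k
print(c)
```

i=1,k=2: odd sum, c = 0-2 = -2
i=1,k=3: even sum, c = (-2)+3 = 1
i=1,k=4: odd sum, c = 1-4 = -3
i=1,k=5: even sum, c = (-3)+5 = 2
i=1,k=6: odd sum, c = 2-6 = -4
i=2,k=2: even sum, c = (-4)+4 = 0
i=2,k=3: odd sum, c = 0-3 = -3
i=2,k=4: even sum, c = (-3)+8 = 5
i=2,k=5: odd sum, c = 5-5 = 0
i=2,k=6: even sum, c = 0+12 = 12
i=3,k=2: odd sum, c = 12-2 = 10
i=3,k=3: even sum, c = 10+9 = 19
i=3,k=4: odd sum, c = 19-4 = 15
i=3,k=5: even sum, c = 15+15 = 30
i=3,k=6: odd sum, c = 30-6 = 24

24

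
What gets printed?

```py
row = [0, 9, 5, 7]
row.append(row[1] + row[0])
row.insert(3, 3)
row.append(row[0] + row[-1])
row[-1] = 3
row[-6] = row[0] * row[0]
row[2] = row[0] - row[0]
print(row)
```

[0, 0, 0, 3, 7, 9, 3]

append row[1]+row[0] = 9+0 = 9 → [0, 9, 5, 7, 9]
insert 3 at 3 → [0, 9, 5, 3, 7, 9]
append row[0]+row[-1] = 0+9 = 9 → [0, 9, 5, 3, 7, 9, 9]
row[-1] = 3 → [0, 9, 5, 3, 7, 9, 3]
row[-6] = row[0]*row[0] = 0*0 = 0 → [0, 0, 5, 3, 7, 9, 3]
row[2] = row[0]-row[0] = 0-0 = 0 → [0, 0, 0, 3, 7, 9, 3]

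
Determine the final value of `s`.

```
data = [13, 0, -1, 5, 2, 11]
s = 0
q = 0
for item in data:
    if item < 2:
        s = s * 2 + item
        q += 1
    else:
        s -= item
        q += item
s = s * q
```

item=13: not <2, s = 0-13 = -13; q=13
item=0: <2, s = (-13)*2+0 = -26; q=14
item=-1: <2, s = (-26)*2+(-1) = -53; q=15
item=5: not <2, s = (-53)-5 = -58; q=20
item=2: not <2, s = (-58)-2 = -60; q=22
item=11: not <2, s = (-60)-11 = -71; q=33
s*q = (-71)*33 = -2343

-2343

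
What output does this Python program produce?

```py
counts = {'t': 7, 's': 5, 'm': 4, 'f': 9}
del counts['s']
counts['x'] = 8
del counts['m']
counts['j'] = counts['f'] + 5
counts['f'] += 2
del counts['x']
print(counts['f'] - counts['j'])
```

-3

del 's' → {'t': 7, 'm': 4, 'f': 9}
counts['x'] = 8 → {'t': 7, 'm': 4, 'f': 9, 'x': 8}
del 'm' → {'t': 7, 'f': 9, 'x': 8}
counts['j'] = counts['f']+5 = 14 → {'t': 7, 'f': 9, 'x': 8, 'j': 14}
counts['f'] = 9+2 = 11 → {'t': 7, 'f': 11, 'x': 8, 'j': 14}
del 'x' → {'t': 7, 'f': 11, 'j': 14}
counts['f']-counts['j'] = 11-14 = -3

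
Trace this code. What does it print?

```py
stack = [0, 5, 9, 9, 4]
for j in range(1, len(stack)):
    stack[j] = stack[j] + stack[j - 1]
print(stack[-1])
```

27

j=1: stack[1] = 5+0 = 5 → [0, 5, 9, 9, 4]
j=2: stack[2] = 9+5 = 14 → [0, 5, 14, 9, 4]
j=3: stack[3] = 9+14 = 23 → [0, 5, 14, 23, 4]
j=4: stack[4] = 4+23 = 27 → [0, 5, 14, 23, 27]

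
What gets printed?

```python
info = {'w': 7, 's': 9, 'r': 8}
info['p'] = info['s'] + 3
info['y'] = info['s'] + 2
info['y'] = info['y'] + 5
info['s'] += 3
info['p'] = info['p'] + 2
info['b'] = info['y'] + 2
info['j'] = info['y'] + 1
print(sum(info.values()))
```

92

info['p'] = info['s']+3 = 12 → {'w': 7, 's': 9, 'r': 8, 'p': 12}
info['y'] = info['s']+2 = 11 → {'w': 7, 's': 9, 'r': 8, 'p': 12, 'y': 11}
info['y'] = info['y']+5 = 16 → {'w': 7, 's': 9, 'r': 8, 'p': 12, 'y': 16}
info['s'] = 9+3 = 12 → {'w': 7, 's': 12, 'r': 8, 'p': 12, 'y': 16}
info['p'] = info['p']+2 = 14 → {'w': 7, 's': 12, 'r': 8, 'p': 14, 'y': 16}
info['b'] = info['y']+2 = 18 → {'w': 7, 's': 12, 'r': 8, 'p': 14, 'y': 16, 'b': 18}
info['j'] = info['y']+1 = 17 → {'w': 7, 's': 12, 'r': 8, 'p': 14, 'y': 16, 'b': 18, 'j': 17}
sum of values = 92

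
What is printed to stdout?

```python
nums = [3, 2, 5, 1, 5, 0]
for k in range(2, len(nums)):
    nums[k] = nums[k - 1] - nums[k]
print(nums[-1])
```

k=2: nums[2] = 2-5 = -3 → [3, 2, -3, 1, 5, 0]
k=3: nums[3] = (-3)-1 = -4 → [3, 2, -3, -4, 5, 0]
k=4: nums[4] = (-4)-5 = -9 → [3, 2, -3, -4, -9, 0]
k=5: nums[5] = (-9)-0 = -9 → [3, 2, -3, -4, -9, -9]

-9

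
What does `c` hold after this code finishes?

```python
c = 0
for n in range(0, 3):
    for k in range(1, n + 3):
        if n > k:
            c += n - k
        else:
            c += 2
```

n=0,k=1: not 0>1, c = 0+2 = 2
n=0,k=2: not 0>2, c = 2+2 = 4
n=1,k=1: not 1>1, c = 4+2 = 6
n=1,k=2: not 1>2, c = 6+2 = 8
n=1,k=3: not 1>3, c = 8+2 = 10
n=2,k=1: 2>1, c = 10+1 = 11
n=2,k=2: not 2>2, c = 11+2 = 13
n=2,k=3: not 2>3, c = 13+2 = 15
n=2,k=4: not 2>4, c = 15+2 = 17

17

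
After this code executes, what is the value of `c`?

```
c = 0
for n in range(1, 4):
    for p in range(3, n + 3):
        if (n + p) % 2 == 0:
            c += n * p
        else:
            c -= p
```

28

n=1,p=3: even sum, c = 0+3 = 3
n=2,p=3: odd sum, c = 3-3 = 0
n=2,p=4: even sum, c = 0+8 = 8
n=3,p=3: even sum, c = 8+9 = 17
n=3,p=4: odd sum, c = 17-4 = 13
n=3,p=5: even sum, c = 13+15 = 28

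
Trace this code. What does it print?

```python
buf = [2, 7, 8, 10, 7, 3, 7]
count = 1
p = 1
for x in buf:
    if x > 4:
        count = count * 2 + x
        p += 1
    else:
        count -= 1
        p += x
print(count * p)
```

x=2: not >4, count = 1-1 = 0; p=3
x=7: >4, count = 0*2+7 = 7; p=4
x=8: >4, count = 7*2+8 = 22; p=5
x=10: >4, count = 22*2+10 = 54; p=6
x=7: >4, count = 54*2+7 = 115; p=7
x=3: not >4, count = 115-1 = 114; p=10
x=7: >4, count = 114*2+7 = 235; p=11
count*p = 235*11 = 2585

2585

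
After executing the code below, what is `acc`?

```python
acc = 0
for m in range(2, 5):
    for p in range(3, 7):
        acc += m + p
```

90

m=2,p=3: acc = 0+5 = 5
m=2,p=4: acc = 5+6 = 11
m=2,p=5: acc = 11+7 = 18
m=2,p=6: acc = 18+8 = 26
m=3,p=3: acc = 26+6 = 32
m=3,p=4: acc = 32+7 = 39
m=3,p=5: acc = 39+8 = 47
m=3,p=6: acc = 47+9 = 56
m=4,p=3: acc = 56+7 = 63
m=4,p=4: acc = 63+8 = 71
m=4,p=5: acc = 71+9 = 80
m=4,p=6: acc = 80+10 = 90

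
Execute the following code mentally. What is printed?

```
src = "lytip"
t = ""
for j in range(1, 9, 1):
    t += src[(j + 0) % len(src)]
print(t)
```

ytiplyti

j=1: add src[1]='y' → 'y'
j=2: add src[2]='t' → 'yt'
j=3: add src[3]='i' → 'yti'
j=4: add src[4]='p' → 'ytip'
j=5: add src[0]='l' → 'ytipl'
j=6: add src[1]='y' → 'ytiply'
j=7: add src[2]='t' → 'ytiplyt'
j=8: add src[3]='i' → 'ytiplyti'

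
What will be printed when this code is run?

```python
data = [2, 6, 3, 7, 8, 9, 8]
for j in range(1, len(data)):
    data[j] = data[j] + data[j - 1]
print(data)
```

j=1: data[1] = 6+2 = 8 → [2, 8, 3, 7, 8, 9, 8]
j=2: data[2] = 3+8 = 11 → [2, 8, 11, 7, 8, 9, 8]
j=3: data[3] = 7+11 = 18 → [2, 8, 11, 18, 8, 9, 8]
j=4: data[4] = 8+18 = 26 → [2, 8, 11, 18, 26, 9, 8]
j=5: data[5] = 9+26 = 35 → [2, 8, 11, 18, 26, 35, 8]
j=6: data[6] = 8+35 = 43 → [2, 8, 11, 18, 26, 35, 43]

[2, 8, 11, 18, 26, 35, 43]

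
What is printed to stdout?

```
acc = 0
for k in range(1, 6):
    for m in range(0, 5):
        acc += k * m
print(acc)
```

k=1,m=0: acc = 0+0 = 0
k=1,m=1: acc = 0+1 = 1
k=1,m=2: acc = 1+2 = 3
k=1,m=3: acc = 3+3 = 6
k=1,m=4: acc = 6+4 = 10
k=2,m=0: acc = 10+0 = 10
k=2,m=1: acc = 10+2 = 12
k=2,m=2: acc = 12+4 = 16
k=2,m=3: acc = 16+6 = 22
k=2,m=4: acc = 22+8 = 30
k=3,m=0: acc = 30+0 = 30
k=3,m=1: acc = 30+3 = 33
k=3,m=2: acc = 33+6 = 39
k=3,m=3: acc = 39+9 = 48
k=3,m=4: acc = 48+12 = 60
k=4,m=0: acc = 60+0 = 60
k=4,m=1: acc = 60+4 = 64
k=4,m=2: acc = 64+8 = 72
k=4,m=3: acc = 72+12 = 84
k=4,m=4: acc = 84+16 = 100
k=5,m=0: acc = 100+0 = 100
k=5,m=1: acc = 100+5 = 105
k=5,m=2: acc = 105+10 = 115
k=5,m=3: acc = 115+15 = 130
k=5,m=4: acc = 130+20 = 150

150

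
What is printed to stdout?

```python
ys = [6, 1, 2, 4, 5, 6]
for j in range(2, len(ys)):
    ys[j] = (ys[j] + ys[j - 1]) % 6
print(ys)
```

[6, 1, 3, 1, 0, 0]

j=2: ys[2] = (2+1)%6 = 3 → [6, 1, 3, 4, 5, 6]
j=3: ys[3] = (4+3)%6 = 1 → [6, 1, 3, 1, 5, 6]
j=4: ys[4] = (5+1)%6 = 0 → [6, 1, 3, 1, 0, 6]
j=5: ys[5] = (6+0)%6 = 0 → [6, 1, 3, 1, 0, 0]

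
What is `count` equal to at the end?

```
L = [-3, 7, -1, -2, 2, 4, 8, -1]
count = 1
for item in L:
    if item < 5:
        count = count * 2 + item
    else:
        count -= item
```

-289

item=-3: <5, count = 1*2+(-3) = -1
item=7: not <5, count = (-1)-7 = -8
item=-1: <5, count = (-8)*2+(-1) = -17
item=-2: <5, count = (-17)*2+(-2) = -36
item=2: <5, count = (-36)*2+2 = -70
item=4: <5, count = (-70)*2+4 = -136
item=8: not <5, count = (-136)-8 = -144
item=-1: <5, count = (-144)*2+(-1) = -289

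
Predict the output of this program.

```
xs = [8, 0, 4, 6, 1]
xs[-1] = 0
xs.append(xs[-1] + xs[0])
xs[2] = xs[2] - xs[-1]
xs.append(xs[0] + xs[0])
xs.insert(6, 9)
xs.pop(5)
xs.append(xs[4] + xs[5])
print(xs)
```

xs[-1] = 0 → [8, 0, 4, 6, 0]
append xs[-1]+xs[0] = 0+8 = 8 → [8, 0, 4, 6, 0, 8]
xs[2] = xs[2]-xs[-1] = 4-8 = -4 → [8, 0, -4, 6, 0, 8]
append xs[0]+xs[0] = 8+8 = 16 → [8, 0, -4, 6, 0, 8, 16]
insert 9 at 6 → [8, 0, -4, 6, 0, 8, 9, 16]
pop(5) removes 8 → [8, 0, -4, 6, 0, 9, 16]
append xs[4]+xs[5] = 0+9 = 9 → [8, 0, -4, 6, 0, 9, 16, 9]

[8, 0, -4, 6, 0, 9, 16, 9]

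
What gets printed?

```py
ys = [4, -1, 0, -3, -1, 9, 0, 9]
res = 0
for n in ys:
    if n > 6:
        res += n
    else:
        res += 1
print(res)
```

24

n=4: not >6, res = 0+1 = 1
n=-1: not >6, res = 1+1 = 2
n=0: not >6, res = 2+1 = 3
n=-3: not >6, res = 3+1 = 4
n=-1: not >6, res = 4+1 = 5
n=9: >6, res = 5+9 = 14
n=0: not >6, res = 14+1 = 15
n=9: >6, res = 15+9 = 24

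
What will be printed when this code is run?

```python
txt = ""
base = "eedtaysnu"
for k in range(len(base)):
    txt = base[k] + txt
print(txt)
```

k=0: prepend 'e' → 'e'
k=1: prepend 'e' → 'ee'
k=2: prepend 'd' → 'dee'
k=3: prepend 't' → 'tdee'
k=4: prepend 'a' → 'atdee'
k=5: prepend 'y' → 'yatdee'
k=6: prepend 's' → 'syatdee'
k=7: prepend 'n' → 'nsyatdee'
k=8: prepend 'u' → 'unsyatdee'

unsyatdee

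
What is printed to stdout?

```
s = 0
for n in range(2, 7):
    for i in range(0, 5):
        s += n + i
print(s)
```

n=2,i=0: s = 0+2 = 2
n=2,i=1: s = 2+3 = 5
n=2,i=2: s = 5+4 = 9
n=2,i=3: s = 9+5 = 14
n=2,i=4: s = 14+6 = 20
n=3,i=0: s = 20+3 = 23
n=3,i=1: s = 23+4 = 27
n=3,i=2: s = 27+5 = 32
n=3,i=3: s = 32+6 = 38
n=3,i=4: s = 38+7 = 45
n=4,i=0: s = 45+4 = 49
n=4,i=1: s = 49+5 = 54
n=4,i=2: s = 54+6 = 60
n=4,i=3: s = 60+7 = 67
n=4,i=4: s = 67+8 = 75
n=5,i=0: s = 75+5 = 80
n=5,i=1: s = 80+6 = 86
n=5,i=2: s = 86+7 = 93
n=5,i=3: s = 93+8 = 101
n=5,i=4: s = 101+9 = 110
n=6,i=0: s = 110+6 = 116
n=6,i=1: s = 116+7 = 123
n=6,i=2: s = 123+8 = 131
n=6,i=3: s = 131+9 = 140
n=6,i=4: s = 140+10 = 150

150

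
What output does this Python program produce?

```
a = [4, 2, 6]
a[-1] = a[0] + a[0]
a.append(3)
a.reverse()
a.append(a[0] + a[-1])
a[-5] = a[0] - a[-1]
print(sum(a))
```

a[-1] = a[0]+a[0] = 4+4 = 8 → [4, 2, 8]
append 3 → [4, 2, 8, 3]
reverse → [3, 8, 2, 4]
append a[0]+a[-1] = 3+4 = 7 → [3, 8, 2, 4, 7]
a[-5] = a[0]-a[-1] = 3-7 = -4 → [-4, 8, 2, 4, 7]
sum = 17

17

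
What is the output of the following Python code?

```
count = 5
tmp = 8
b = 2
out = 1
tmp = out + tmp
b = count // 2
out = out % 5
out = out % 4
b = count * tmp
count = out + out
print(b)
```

45

tmp = 1+8 = 9
b = 5//2 = 2
out = 1%5 = 1
out = 1%4 = 1
b = 5*9 = 45
count = 1+1 = 2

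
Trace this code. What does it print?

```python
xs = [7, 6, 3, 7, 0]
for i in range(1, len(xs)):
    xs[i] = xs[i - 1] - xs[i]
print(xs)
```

[7, 1, -2, -9, -9]

i=1: xs[1] = 7-6 = 1 → [7, 1, 3, 7, 0]
i=2: xs[2] = 1-3 = -2 → [7, 1, -2, 7, 0]
i=3: xs[3] = (-2)-7 = -9 → [7, 1, -2, -9, 0]
i=4: xs[4] = (-9)-0 = -9 → [7, 1, -2, -9, -9]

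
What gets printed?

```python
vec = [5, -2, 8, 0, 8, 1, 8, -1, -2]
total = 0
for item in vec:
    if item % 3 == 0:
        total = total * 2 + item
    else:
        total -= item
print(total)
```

-36

item=5: not %3==0, total = 0-5 = -5
item=-2: not %3==0, total = (-5)-(-2) = -3
item=8: not %3==0, total = (-3)-8 = -11
item=0: %3==0, total = (-11)*2+0 = -22
item=8: not %3==0, total = (-22)-8 = -30
item=1: not %3==0, total = (-30)-1 = -31
item=8: not %3==0, total = (-31)-8 = -39
item=-1: not %3==0, total = (-39)-(-1) = -38
item=-2: not %3==0, total = (-38)-(-2) = -36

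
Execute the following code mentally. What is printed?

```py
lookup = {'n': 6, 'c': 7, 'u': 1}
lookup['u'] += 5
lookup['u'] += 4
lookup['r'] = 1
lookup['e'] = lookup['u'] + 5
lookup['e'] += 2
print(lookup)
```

{'n': 6, 'c': 7, 'u': 10, 'r': 1, 'e': 17}

lookup['u'] = 1+5 = 6 → {'n': 6, 'c': 7, 'u': 6}
lookup['u'] = 6+4 = 10 → {'n': 6, 'c': 7, 'u': 10}
lookup['r'] = 1 → {'n': 6, 'c': 7, 'u': 10, 'r': 1}
lookup['e'] = lookup['u']+5 = 15 → {'n': 6, 'c': 7, 'u': 10, 'r': 1, 'e': 15}
lookup['e'] = 15+2 = 17 → {'n': 6, 'c': 7, 'u': 10, 'r': 1, 'e': 17}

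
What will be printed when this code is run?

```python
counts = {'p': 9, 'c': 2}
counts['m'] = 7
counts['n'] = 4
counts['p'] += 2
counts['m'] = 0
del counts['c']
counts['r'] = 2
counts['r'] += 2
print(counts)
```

{'p': 11, 'm': 0, 'n': 4, 'r': 4}

counts['m'] = 7 → {'p': 9, 'c': 2, 'm': 7}
counts['n'] = 4 → {'p': 9, 'c': 2, 'm': 7, 'n': 4}
counts['p'] = 9+2 = 11 → {'p': 11, 'c': 2, 'm': 7, 'n': 4}
counts['m'] = 0 → {'p': 11, 'c': 2, 'm': 0, 'n': 4}
del 'c' → {'p': 11, 'm': 0, 'n': 4}
counts['r'] = 2 → {'p': 11, 'm': 0, 'n': 4, 'r': 2}
counts['r'] = 2+2 = 4 → {'p': 11, 'm': 0, 'n': 4, 'r': 4}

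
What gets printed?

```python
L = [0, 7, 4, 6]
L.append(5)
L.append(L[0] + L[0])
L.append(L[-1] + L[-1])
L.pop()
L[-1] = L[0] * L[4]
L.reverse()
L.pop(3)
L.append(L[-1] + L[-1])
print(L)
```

append 5 → [0, 7, 4, 6, 5]
append L[0]+L[0] = 0+0 = 0 → [0, 7, 4, 6, 5, 0]
append L[-1]+L[-1] = 0+0 = 0 → [0, 7, 4, 6, 5, 0, 0]
pop() removes 0 → [0, 7, 4, 6, 5, 0]
L[-1] = L[0]*L[4] = 0*5 = 0 → [0, 7, 4, 6, 5, 0]
reverse → [0, 5, 6, 4, 7, 0]
pop(3) removes 4 → [0, 5, 6, 7, 0]
append L[-1]+L[-1] = 0+0 = 0 → [0, 5, 6, 7, 0, 0]

[0, 5, 6, 7, 0, 0]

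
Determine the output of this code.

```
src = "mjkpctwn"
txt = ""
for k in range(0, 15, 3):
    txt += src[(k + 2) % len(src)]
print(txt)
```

ktmpw

k=0: add src[2]='k' → 'k'
k=3: add src[5]='t' → 'kt'
k=6: add src[0]='m' → 'ktm'
k=9: add src[3]='p' → 'ktmp'
k=12: add src[6]='w' → 'ktmpw'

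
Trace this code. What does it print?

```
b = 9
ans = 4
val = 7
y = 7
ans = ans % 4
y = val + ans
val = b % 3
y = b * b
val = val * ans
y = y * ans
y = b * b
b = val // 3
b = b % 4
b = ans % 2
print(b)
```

ans = 4%4 = 0
y = 7+0 = 7
val = 9%3 = 0
y = 9*9 = 81
val = 0*0 = 0
y = 81*0 = 0
y = 9*9 = 81
b = 0//3 = 0
b = 0%4 = 0
b = 0%2 = 0

0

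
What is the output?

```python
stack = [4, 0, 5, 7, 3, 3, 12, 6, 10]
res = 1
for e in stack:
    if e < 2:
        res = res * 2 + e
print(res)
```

e=4: not <2
e=0: <2, res = 1*2+0 = 2
e=5: not <2
e=7: not <2
e=3: not <2
e=3: not <2
e=12: not <2
e=6: not <2
e=10: not <2

2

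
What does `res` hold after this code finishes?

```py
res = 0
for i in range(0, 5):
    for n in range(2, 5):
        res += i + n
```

i=0,n=2: res = 0+2 = 2
i=0,n=3: res = 2+3 = 5
i=0,n=4: res = 5+4 = 9
i=1,n=2: res = 9+3 = 12
i=1,n=3: res = 12+4 = 16
i=1,n=4: res = 16+5 = 21
i=2,n=2: res = 21+4 = 25
i=2,n=3: res = 25+5 = 30
i=2,n=4: res = 30+6 = 36
i=3,n=2: res = 36+5 = 41
i=3,n=3: res = 41+6 = 47
i=3,n=4: res = 47+7 = 54
i=4,n=2: res = 54+6 = 60
i=4,n=3: res = 60+7 = 67
i=4,n=4: res = 67+8 = 75

75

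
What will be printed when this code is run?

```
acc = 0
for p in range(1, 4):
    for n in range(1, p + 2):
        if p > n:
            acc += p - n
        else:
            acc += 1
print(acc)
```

10

p=1,n=1: not 1>1, acc = 0+1 = 1
p=1,n=2: not 1>2, acc = 1+1 = 2
p=2,n=1: 2>1, acc = 2+1 = 3
p=2,n=2: not 2>2, acc = 3+1 = 4
p=2,n=3: not 2>3, acc = 4+1 = 5
p=3,n=1: 3>1, acc = 5+2 = 7
p=3,n=2: 3>2, acc = 7+1 = 8
p=3,n=3: not 3>3, acc = 8+1 = 9
p=3,n=4: not 3>4, acc = 9+1 = 10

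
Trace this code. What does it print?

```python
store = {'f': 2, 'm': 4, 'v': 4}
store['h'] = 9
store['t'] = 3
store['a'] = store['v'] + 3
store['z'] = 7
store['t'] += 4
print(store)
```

store['h'] = 9 → {'f': 2, 'm': 4, 'v': 4, 'h': 9}
store['t'] = 3 → {'f': 2, 'm': 4, 'v': 4, 'h': 9, 't': 3}
store['a'] = store['v']+3 = 7 → {'f': 2, 'm': 4, 'v': 4, 'h': 9, 't': 3, 'a': 7}
store['z'] = 7 → {'f': 2, 'm': 4, 'v': 4, 'h': 9, 't': 3, 'a': 7, 'z': 7}
store['t'] = 3+4 = 7 → {'f': 2, 'm': 4, 'v': 4, 'h': 9, 't': 7, 'a': 7, 'z': 7}

{'f': 2, 'm': 4, 'v': 4, 'h': 9, 't': 7, 'a': 7, 'z': 7}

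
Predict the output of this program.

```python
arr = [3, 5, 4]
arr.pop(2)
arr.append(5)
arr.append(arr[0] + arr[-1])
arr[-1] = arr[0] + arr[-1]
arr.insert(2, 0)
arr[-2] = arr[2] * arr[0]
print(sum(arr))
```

19

pop(2) removes 4 → [3, 5]
append 5 → [3, 5, 5]
append arr[0]+arr[-1] = 3+5 = 8 → [3, 5, 5, 8]
arr[-1] = arr[0]+arr[-1] = 3+8 = 11 → [3, 5, 5, 11]
insert 0 at 2 → [3, 5, 0, 5, 11]
arr[-2] = arr[2]*arr[0] = 0*3 = 0 → [3, 5, 0, 0, 11]
sum = 19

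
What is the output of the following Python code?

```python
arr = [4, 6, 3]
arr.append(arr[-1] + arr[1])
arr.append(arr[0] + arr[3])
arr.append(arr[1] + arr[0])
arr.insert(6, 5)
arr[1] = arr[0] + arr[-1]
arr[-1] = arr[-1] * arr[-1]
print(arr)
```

[4, 9, 3, 9, 13, 10, 25]

append arr[-1]+arr[1] = 3+6 = 9 → [4, 6, 3, 9]
append arr[0]+arr[3] = 4+9 = 13 → [4, 6, 3, 9, 13]
append arr[1]+arr[0] = 6+4 = 10 → [4, 6, 3, 9, 13, 10]
insert 5 at 6 → [4, 6, 3, 9, 13, 10, 5]
arr[1] = arr[0]+arr[-1] = 4+5 = 9 → [4, 9, 3, 9, 13, 10, 5]
arr[-1] = arr[-1]*arr[-1] = 5*5 = 25 → [4, 9, 3, 9, 13, 10, 25]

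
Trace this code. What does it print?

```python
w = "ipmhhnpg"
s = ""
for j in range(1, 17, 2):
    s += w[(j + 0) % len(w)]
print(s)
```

j=1: add w[1]='p' → 'p'
j=3: add w[3]='h' → 'ph'
j=5: add w[5]='n' → 'phn'
j=7: add w[7]='g' → 'phng'
j=9: add w[1]='p' → 'phngp'
j=11: add w[3]='h' → 'phngph'
j=13: add w[5]='n' → 'phngphn'
j=15: add w[7]='g' → 'phngphng'

phngphng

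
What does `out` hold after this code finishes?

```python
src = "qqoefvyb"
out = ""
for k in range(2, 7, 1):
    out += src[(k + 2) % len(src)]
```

k=2: add src[4]='f' → 'f'
k=3: add src[5]='v' → 'fv'
k=4: add src[6]='y' → 'fvy'
k=5: add src[7]='b' → 'fvyb'
k=6: add src[0]='q' → 'fvybq'

'fvybq'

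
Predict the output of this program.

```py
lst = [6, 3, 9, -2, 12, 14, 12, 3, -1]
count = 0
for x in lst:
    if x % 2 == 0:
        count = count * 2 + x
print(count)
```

x=6: even, count = 0*2+6 = 6
x=3: not even
x=9: not even
x=-2: even, count = 6*2+(-2) = 10
x=12: even, count = 10*2+12 = 32
x=14: even, count = 32*2+14 = 78
x=12: even, count = 78*2+12 = 168
x=3: not even
x=-1: not even

168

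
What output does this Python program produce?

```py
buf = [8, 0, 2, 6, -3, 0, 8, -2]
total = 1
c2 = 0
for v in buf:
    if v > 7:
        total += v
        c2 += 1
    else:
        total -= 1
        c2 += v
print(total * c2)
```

v=8: >7, total = 1+8 = 9; c2=1
v=0: not >7, total = 9-1 = 8; c2=1
v=2: not >7, total = 8-1 = 7; c2=3
v=6: not >7, total = 7-1 = 6; c2=9
v=-3: not >7, total = 6-1 = 5; c2=6
v=0: not >7, total = 5-1 = 4; c2=6
v=8: >7, total = 4+8 = 12; c2=7
v=-2: not >7, total = 12-1 = 11; c2=5
total*c2 = 11*5 = 55

55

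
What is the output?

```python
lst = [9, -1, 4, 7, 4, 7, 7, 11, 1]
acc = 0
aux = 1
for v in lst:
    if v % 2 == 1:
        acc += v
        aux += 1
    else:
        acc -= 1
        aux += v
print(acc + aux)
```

55

v=9: odd, acc = 0+9 = 9; aux=2
v=-1: odd, acc = 9+(-1) = 8; aux=3
v=4: not odd, acc = 8-1 = 7; aux=7
v=7: odd, acc = 7+7 = 14; aux=8
v=4: not odd, acc = 14-1 = 13; aux=12
v=7: odd, acc = 13+7 = 20; aux=13
v=7: odd, acc = 20+7 = 27; aux=14
v=11: odd, acc = 27+11 = 38; aux=15
v=1: odd, acc = 38+1 = 39; aux=16
acc+aux = 39+16 = 55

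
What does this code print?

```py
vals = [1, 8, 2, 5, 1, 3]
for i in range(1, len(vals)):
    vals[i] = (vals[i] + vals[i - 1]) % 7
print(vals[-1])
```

i=1: vals[1] = (8+1)%7 = 2 → [1, 2, 2, 5, 1, 3]
i=2: vals[2] = (2+2)%7 = 4 → [1, 2, 4, 5, 1, 3]
i=3: vals[3] = (5+4)%7 = 2 → [1, 2, 4, 2, 1, 3]
i=4: vals[4] = (1+2)%7 = 3 → [1, 2, 4, 2, 3, 3]
i=5: vals[5] = (3+3)%7 = 6 → [1, 2, 4, 2, 3, 6]

6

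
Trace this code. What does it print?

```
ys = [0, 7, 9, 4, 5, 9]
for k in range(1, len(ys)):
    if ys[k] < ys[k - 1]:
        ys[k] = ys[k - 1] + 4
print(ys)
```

k=1: 7>=0, unchanged → [0, 7, 9, 4, 5, 9]
k=2: 9>=7, unchanged → [0, 7, 9, 4, 5, 9]
k=3: 4<9, ys[3] = 9+4 = 13 → [0, 7, 9, 13, 5, 9]
k=4: 5<13, ys[4] = 13+4 = 17 → [0, 7, 9, 13, 17, 9]
k=5: 9<17, ys[5] = 17+4 = 21 → [0, 7, 9, 13, 17, 21]

[0, 7, 9, 13, 17, 21]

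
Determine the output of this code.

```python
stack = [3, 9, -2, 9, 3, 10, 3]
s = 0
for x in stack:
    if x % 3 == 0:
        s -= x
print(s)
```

x=3: %3==0, s = 0-3 = -3
x=9: %3==0, s = (-3)-9 = -12
x=-2: not %3==0
x=9: %3==0, s = (-12)-9 = -21
x=3: %3==0, s = (-21)-3 = -24
x=10: not %3==0
x=3: %3==0, s = (-24)-3 = -27

-27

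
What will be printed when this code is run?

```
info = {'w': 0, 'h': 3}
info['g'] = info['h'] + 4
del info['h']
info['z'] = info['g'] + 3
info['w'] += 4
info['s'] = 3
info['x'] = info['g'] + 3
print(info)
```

{'w': 4, 'g': 7, 'z': 10, 's': 3, 'x': 10}

info['g'] = info['h']+4 = 7 → {'w': 0, 'h': 3, 'g': 7}
del 'h' → {'w': 0, 'g': 7}
info['z'] = info['g']+3 = 10 → {'w': 0, 'g': 7, 'z': 10}
info['w'] = 0+4 = 4 → {'w': 4, 'g': 7, 'z': 10}
info['s'] = 3 → {'w': 4, 'g': 7, 'z': 10, 's': 3}
info['x'] = info['g']+3 = 10 → {'w': 4, 'g': 7, 'z': 10, 's': 3, 'x': 10}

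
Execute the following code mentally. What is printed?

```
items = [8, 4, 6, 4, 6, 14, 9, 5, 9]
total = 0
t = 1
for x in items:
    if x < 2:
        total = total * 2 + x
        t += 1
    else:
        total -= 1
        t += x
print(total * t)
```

-594

x=8: not <2, total = 0-1 = -1; t=9
x=4: not <2, total = (-1)-1 = -2; t=13
x=6: not <2, total = (-2)-1 = -3; t=19
x=4: not <2, total = (-3)-1 = -4; t=23
x=6: not <2, total = (-4)-1 = -5; t=29
x=14: not <2, total = (-5)-1 = -6; t=43
x=9: not <2, total = (-6)-1 = -7; t=52
x=5: not <2, total = (-7)-1 = -8; t=57
x=9: not <2, total = (-8)-1 = -9; t=66
total*t = (-9)*66 = -594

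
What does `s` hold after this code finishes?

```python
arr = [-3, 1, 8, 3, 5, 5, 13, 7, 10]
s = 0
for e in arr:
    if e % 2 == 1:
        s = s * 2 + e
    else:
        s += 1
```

e=-3: odd, s = 0*2+(-3) = -3
e=1: odd, s = (-3)*2+1 = -5
e=8: not odd, s = (-5)+1 = -4
e=3: odd, s = (-4)*2+3 = -5
e=5: odd, s = (-5)*2+5 = -5
e=5: odd, s = (-5)*2+5 = -5
e=13: odd, s = (-5)*2+13 = 3
e=7: odd, s = 3*2+7 = 13
e=10: not odd, s = 13+1 = 14

14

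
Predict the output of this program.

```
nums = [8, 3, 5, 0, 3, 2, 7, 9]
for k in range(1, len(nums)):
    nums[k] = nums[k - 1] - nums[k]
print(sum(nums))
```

k=1: nums[1] = 8-3 = 5 → [8, 5, 5, 0, 3, 2, 7, 9]
k=2: nums[2] = 5-5 = 0 → [8, 5, 0, 0, 3, 2, 7, 9]
k=3: nums[3] = 0-0 = 0 → [8, 5, 0, 0, 3, 2, 7, 9]
k=4: nums[4] = 0-3 = -3 → [8, 5, 0, 0, -3, 2, 7, 9]
k=5: nums[5] = (-3)-2 = -5 → [8, 5, 0, 0, -3, -5, 7, 9]
k=6: nums[6] = (-5)-7 = -12 → [8, 5, 0, 0, -3, -5, -12, 9]
k=7: nums[7] = (-12)-9 = -21 → [8, 5, 0, 0, -3, -5, -12, -21]
sum = -28

-28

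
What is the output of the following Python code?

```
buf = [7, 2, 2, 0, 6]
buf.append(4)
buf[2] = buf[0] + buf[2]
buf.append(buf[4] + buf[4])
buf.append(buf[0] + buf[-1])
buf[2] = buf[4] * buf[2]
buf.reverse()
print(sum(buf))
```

append 4 → [7, 2, 2, 0, 6, 4]
buf[2] = buf[0]+buf[2] = 7+2 = 9 → [7, 2, 9, 0, 6, 4]
append buf[4]+buf[4] = 6+6 = 12 → [7, 2, 9, 0, 6, 4, 12]
append buf[0]+buf[-1] = 7+12 = 19 → [7, 2, 9, 0, 6, 4, 12, 19]
buf[2] = buf[4]*buf[2] = 6*9 = 54 → [7, 2, 54, 0, 6, 4, 12, 19]
reverse → [19, 12, 4, 6, 0, 54, 2, 7]
sum = 104

104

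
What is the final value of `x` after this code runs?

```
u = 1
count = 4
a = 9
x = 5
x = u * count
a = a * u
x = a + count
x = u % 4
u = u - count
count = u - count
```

x = 1*4 = 4
a = 9*1 = 9
x = 9+4 = 13
x = 1%4 = 1
u = 1-4 = -3
count = (-3)-4 = -7

1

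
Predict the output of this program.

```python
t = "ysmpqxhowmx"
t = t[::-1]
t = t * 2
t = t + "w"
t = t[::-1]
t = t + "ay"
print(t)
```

wysmpqxhowmxysmpqxhowmxay

reverse → 'xmwohxqpmsy'
repeat ×2 → 'xmwohxqpmsyxmwohxqpmsy'
+ 'w' → 'xmwohxqpmsyxmwohxqpmsyw'
reverse → 'wysmpqxhowmxysmpqxhowmx'
+ 'ay' → 'wysmpqxhowmxysmpqxhowmxay'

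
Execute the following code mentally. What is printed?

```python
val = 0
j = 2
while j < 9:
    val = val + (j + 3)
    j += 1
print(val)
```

56

j=2: val = 0+5 = 5
j=3: val = 5+6 = 11
j=4: val = 11+7 = 18
j=5: val = 18+8 = 26
j=6: val = 26+9 = 35
j=7: val = 35+10 = 45
j=8: val = 45+11 = 56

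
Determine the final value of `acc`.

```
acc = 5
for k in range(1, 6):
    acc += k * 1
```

20

k=1: acc = 5+1*1 = 6
k=2: acc = 6+2*1 = 8
k=3: acc = 8+3*1 = 11
k=4: acc = 11+4*1 = 15
k=5: acc = 15+5*1 = 20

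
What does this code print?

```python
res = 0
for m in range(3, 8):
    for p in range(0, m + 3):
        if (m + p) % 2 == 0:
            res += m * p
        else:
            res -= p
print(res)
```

387

m=3,p=0: odd sum, res = 0-0 = 0
m=3,p=1: even sum, res = 0+3 = 3
m=3,p=2: odd sum, res = 3-2 = 1
m=3,p=3: even sum, res = 1+9 = 10
m=3,p=4: odd sum, res = 10-4 = 6
m=3,p=5: even sum, res = 6+15 = 21
m=4,p=0: even sum, res = 21+0 = 21
m=4,p=1: odd sum, res = 21-1 = 20
m=4,p=2: even sum, res = 20+8 = 28
m=4,p=3: odd sum, res = 28-3 = 25
m=4,p=4: even sum, res = 25+16 = 41
m=4,p=5: odd sum, res = 41-5 = 36
m=4,p=6: even sum, res = 36+24 = 60
m=5,p=0: odd sum, res = 60-0 = 60
m=5,p=1: even sum, res = 60+5 = 65
m=5,p=2: odd sum, res = 65-2 = 63
m=5,p=3: even sum, res = 63+15 = 78
m=5,p=4: odd sum, res = 78-4 = 74
m=5,p=5: even sum, res = 74+25 = 99
m=5,p=6: odd sum, res = 99-6 = 93
m=5,p=7: even sum, res = 93+35 = 128
m=6,p=0: even sum, res = 128+0 = 128
m=6,p=1: odd sum, res = 128-1 = 127
m=6,p=2: even sum, res = 127+12 = 139
m=6,p=3: odd sum, res = 139-3 = 136
m=6,p=4: even sum, res = 136+24 = 160
m=6,p=5: odd sum, res = 160-5 = 155
m=6,p=6: even sum, res = 155+36 = 191
m=6,p=7: odd sum, res = 191-7 = 184
m=6,p=8: even sum, res = 184+48 = 232
m=7,p=0: odd sum, res = 232-0 = 232
m=7,p=1: even sum, res = 232+7 = 239
m=7,p=2: odd sum, res = 239-2 = 237
m=7,p=3: even sum, res = 237+21 = 258
m=7,p=4: odd sum, res = 258-4 = 254
m=7,p=5: even sum, res = 254+35 = 289
m=7,p=6: odd sum, res = 289-6 = 283
m=7,p=7: even sum, res = 283+49 = 332
m=7,p=8: odd sum, res = 332-8 = 324
m=7,p=9: even sum, res = 324+63 = 387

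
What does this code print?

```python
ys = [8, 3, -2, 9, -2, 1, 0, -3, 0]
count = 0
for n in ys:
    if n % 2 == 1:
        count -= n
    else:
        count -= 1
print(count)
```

-15

n=8: not odd, count = 0-1 = -1
n=3: odd, count = (-1)-3 = -4
n=-2: not odd, count = (-4)-1 = -5
n=9: odd, count = (-5)-9 = -14
n=-2: not odd, count = (-14)-1 = -15
n=1: odd, count = (-15)-1 = -16
n=0: not odd, count = (-16)-1 = -17
n=-3: odd, count = (-17)-(-3) = -14
n=0: not odd, count = (-14)-1 = -15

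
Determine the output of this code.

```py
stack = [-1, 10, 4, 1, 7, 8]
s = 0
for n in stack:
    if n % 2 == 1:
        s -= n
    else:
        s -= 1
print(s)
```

n=-1: odd, s = 0-(-1) = 1
n=10: not odd, s = 1-1 = 0
n=4: not odd, s = 0-1 = -1
n=1: odd, s = (-1)-1 = -2
n=7: odd, s = (-2)-7 = -9
n=8: not odd, s = (-9)-1 = -10

-10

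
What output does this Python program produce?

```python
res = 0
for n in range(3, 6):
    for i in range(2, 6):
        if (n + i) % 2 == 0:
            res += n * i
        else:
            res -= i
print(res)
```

68

n=3,i=2: odd sum, res = 0-2 = -2
n=3,i=3: even sum, res = (-2)+9 = 7
n=3,i=4: odd sum, res = 7-4 = 3
n=3,i=5: even sum, res = 3+15 = 18
n=4,i=2: even sum, res = 18+8 = 26
n=4,i=3: odd sum, res = 26-3 = 23
n=4,i=4: even sum, res = 23+16 = 39
n=4,i=5: odd sum, res = 39-5 = 34
n=5,i=2: odd sum, res = 34-2 = 32
n=5,i=3: even sum, res = 32+15 = 47
n=5,i=4: odd sum, res = 47-4 = 43
n=5,i=5: even sum, res = 43+25 = 68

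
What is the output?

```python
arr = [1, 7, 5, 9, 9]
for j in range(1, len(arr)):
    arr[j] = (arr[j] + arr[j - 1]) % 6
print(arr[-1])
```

1

j=1: arr[1] = (7+1)%6 = 2 → [1, 2, 5, 9, 9]
j=2: arr[2] = (5+2)%6 = 1 → [1, 2, 1, 9, 9]
j=3: arr[3] = (9+1)%6 = 4 → [1, 2, 1, 4, 9]
j=4: arr[4] = (9+4)%6 = 1 → [1, 2, 1, 4, 1]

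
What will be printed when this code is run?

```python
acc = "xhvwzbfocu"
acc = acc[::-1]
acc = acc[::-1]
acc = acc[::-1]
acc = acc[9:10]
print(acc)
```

reverse → 'ucofbzwvhx'
reverse → 'xhvwzbfocu'
reverse → 'ucofbzwvhx'
slice [9:10] → 'x'

x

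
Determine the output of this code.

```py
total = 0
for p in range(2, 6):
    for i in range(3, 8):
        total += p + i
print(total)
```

170

p=2,i=3: total = 0+5 = 5
p=2,i=4: total = 5+6 = 11
p=2,i=5: total = 11+7 = 18
p=2,i=6: total = 18+8 = 26
p=2,i=7: total = 26+9 = 35
p=3,i=3: total = 35+6 = 41
p=3,i=4: total = 41+7 = 48
p=3,i=5: total = 48+8 = 56
p=3,i=6: total = 56+9 = 65
p=3,i=7: total = 65+10 = 75
p=4,i=3: total = 75+7 = 82
p=4,i=4: total = 82+8 = 90
p=4,i=5: total = 90+9 = 99
p=4,i=6: total = 99+10 = 109
p=4,i=7: total = 109+11 = 120
p=5,i=3: total = 120+8 = 128
p=5,i=4: total = 128+9 = 137
p=5,i=5: total = 137+10 = 147
p=5,i=6: total = 147+11 = 158
p=5,i=7: total = 158+12 = 170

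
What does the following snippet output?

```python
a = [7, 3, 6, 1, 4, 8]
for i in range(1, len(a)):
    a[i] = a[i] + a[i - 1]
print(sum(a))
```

100

i=1: a[1] = 3+7 = 10 → [7, 10, 6, 1, 4, 8]
i=2: a[2] = 6+10 = 16 → [7, 10, 16, 1, 4, 8]
i=3: a[3] = 1+16 = 17 → [7, 10, 16, 17, 4, 8]
i=4: a[4] = 4+17 = 21 → [7, 10, 16, 17, 21, 8]
i=5: a[5] = 8+21 = 29 → [7, 10, 16, 17, 21, 29]
sum = 100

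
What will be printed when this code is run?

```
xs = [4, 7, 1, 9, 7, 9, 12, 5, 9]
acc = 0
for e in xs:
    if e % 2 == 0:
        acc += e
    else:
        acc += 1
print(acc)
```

e=4: even, acc = 0+4 = 4
e=7: not even, acc = 4+1 = 5
e=1: not even, acc = 5+1 = 6
e=9: not even, acc = 6+1 = 7
e=7: not even, acc = 7+1 = 8
e=9: not even, acc = 8+1 = 9
e=12: even, acc = 9+12 = 21
e=5: not even, acc = 21+1 = 22
e=9: not even, acc = 22+1 = 23

23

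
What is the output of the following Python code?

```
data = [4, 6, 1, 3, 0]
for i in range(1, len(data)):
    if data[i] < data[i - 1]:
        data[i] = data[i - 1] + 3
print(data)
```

[4, 6, 9, 12, 15]

i=1: 6>=4, unchanged → [4, 6, 1, 3, 0]
i=2: 1<6, data[2] = 6+3 = 9 → [4, 6, 9, 3, 0]
i=3: 3<9, data[3] = 9+3 = 12 → [4, 6, 9, 12, 0]
i=4: 0<12, data[4] = 12+3 = 15 → [4, 6, 9, 12, 15]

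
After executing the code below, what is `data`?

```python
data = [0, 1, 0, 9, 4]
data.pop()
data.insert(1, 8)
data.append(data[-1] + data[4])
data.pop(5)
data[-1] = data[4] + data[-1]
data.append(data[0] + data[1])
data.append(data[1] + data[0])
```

pop() removes 4 → [0, 1, 0, 9]
insert 8 at 1 → [0, 8, 1, 0, 9]
append data[-1]+data[4] = 9+9 = 18 → [0, 8, 1, 0, 9, 18]
pop(5) removes 18 → [0, 8, 1, 0, 9]
data[-1] = data[4]+data[-1] = 9+9 = 18 → [0, 8, 1, 0, 18]
append data[0]+data[1] = 0+8 = 8 → [0, 8, 1, 0, 18, 8]
append data[1]+data[0] = 8+0 = 8 → [0, 8, 1, 0, 18, 8, 8]

[0, 8, 1, 0, 18, 8, 8]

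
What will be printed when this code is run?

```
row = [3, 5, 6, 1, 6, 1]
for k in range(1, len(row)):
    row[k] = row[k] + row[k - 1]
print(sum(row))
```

k=1: row[1] = 5+3 = 8 → [3, 8, 6, 1, 6, 1]
k=2: row[2] = 6+8 = 14 → [3, 8, 14, 1, 6, 1]
k=3: row[3] = 1+14 = 15 → [3, 8, 14, 15, 6, 1]
k=4: row[4] = 6+15 = 21 → [3, 8, 14, 15, 21, 1]
k=5: row[5] = 1+21 = 22 → [3, 8, 14, 15, 21, 22]
sum = 83

83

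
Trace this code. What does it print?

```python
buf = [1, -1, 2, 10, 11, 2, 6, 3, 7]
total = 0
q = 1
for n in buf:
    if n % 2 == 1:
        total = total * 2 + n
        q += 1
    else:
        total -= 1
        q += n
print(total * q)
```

1066

n=1: odd, total = 0*2+1 = 1; q=2
n=-1: odd, total = 1*2+(-1) = 1; q=3
n=2: not odd, total = 1-1 = 0; q=5
n=10: not odd, total = 0-1 = -1; q=15
n=11: odd, total = (-1)*2+11 = 9; q=16
n=2: not odd, total = 9-1 = 8; q=18
n=6: not odd, total = 8-1 = 7; q=24
n=3: odd, total = 7*2+3 = 17; q=25
n=7: odd, total = 17*2+7 = 41; q=26
total*q = 41*26 = 1066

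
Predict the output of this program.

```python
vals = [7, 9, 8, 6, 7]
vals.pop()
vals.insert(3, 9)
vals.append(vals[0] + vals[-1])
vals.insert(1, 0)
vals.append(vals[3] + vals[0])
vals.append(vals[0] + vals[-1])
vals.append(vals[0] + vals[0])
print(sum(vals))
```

103

pop() removes 7 → [7, 9, 8, 6]
insert 9 at 3 → [7, 9, 8, 9, 6]
append vals[0]+vals[-1] = 7+6 = 13 → [7, 9, 8, 9, 6, 13]
insert 0 at 1 → [7, 0, 9, 8, 9, 6, 13]
append vals[3]+vals[0] = 8+7 = 15 → [7, 0, 9, 8, 9, 6, 13, 15]
append vals[0]+vals[-1] = 7+15 = 22 → [7, 0, 9, 8, 9, 6, 13, 15, 22]
append vals[0]+vals[0] = 7+7 = 14 → [7, 0, 9, 8, 9, 6, 13, 15, 22, 14]
sum = 103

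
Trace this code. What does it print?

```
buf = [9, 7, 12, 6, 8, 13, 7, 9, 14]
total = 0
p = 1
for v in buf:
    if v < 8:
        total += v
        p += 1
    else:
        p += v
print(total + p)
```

89

v=9: not <8; p=10
v=7: <8, total = 0+7 = 7; p=11
v=12: not <8; p=23
v=6: <8, total = 7+6 = 13; p=24
v=8: not <8; p=32
v=13: not <8; p=45
v=7: <8, total = 13+7 = 20; p=46
v=9: not <8; p=55
v=14: not <8; p=69
total+p = 20+69 = 89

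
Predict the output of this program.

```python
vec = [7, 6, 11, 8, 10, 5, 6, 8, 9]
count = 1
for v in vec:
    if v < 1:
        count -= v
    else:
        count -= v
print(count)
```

-69

v=7: not <1, count = 1-7 = -6
v=6: not <1, count = (-6)-6 = -12
v=11: not <1, count = (-12)-11 = -23
v=8: not <1, count = (-23)-8 = -31
v=10: not <1, count = (-31)-10 = -41
v=5: not <1, count = (-41)-5 = -46
v=6: not <1, count = (-46)-6 = -52
v=8: not <1, count = (-52)-8 = -60
v=9: not <1, count = (-60)-9 = -69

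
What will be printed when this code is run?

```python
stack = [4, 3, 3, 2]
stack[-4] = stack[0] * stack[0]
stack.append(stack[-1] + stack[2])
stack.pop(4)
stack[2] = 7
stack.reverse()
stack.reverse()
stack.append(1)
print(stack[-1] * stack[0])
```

16

stack[-4] = stack[0]*stack[0] = 4*4 = 16 → [16, 3, 3, 2]
append stack[-1]+stack[2] = 2+3 = 5 → [16, 3, 3, 2, 5]
pop(4) removes 5 → [16, 3, 3, 2]
stack[2] = 7 → [16, 3, 7, 2]
reverse → [2, 7, 3, 16]
reverse → [16, 3, 7, 2]
append 1 → [16, 3, 7, 2, 1]
stack[-1]*stack[0] = 1*16 = 16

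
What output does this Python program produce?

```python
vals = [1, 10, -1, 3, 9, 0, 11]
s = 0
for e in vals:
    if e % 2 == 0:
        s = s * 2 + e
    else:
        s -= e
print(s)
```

e=1: not even, s = 0-1 = -1
e=10: even, s = (-1)*2+10 = 8
e=-1: not even, s = 8-(-1) = 9
e=3: not even, s = 9-3 = 6
e=9: not even, s = 6-9 = -3
e=0: even, s = (-3)*2+0 = -6
e=11: not even, s = (-6)-11 = -17

-17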